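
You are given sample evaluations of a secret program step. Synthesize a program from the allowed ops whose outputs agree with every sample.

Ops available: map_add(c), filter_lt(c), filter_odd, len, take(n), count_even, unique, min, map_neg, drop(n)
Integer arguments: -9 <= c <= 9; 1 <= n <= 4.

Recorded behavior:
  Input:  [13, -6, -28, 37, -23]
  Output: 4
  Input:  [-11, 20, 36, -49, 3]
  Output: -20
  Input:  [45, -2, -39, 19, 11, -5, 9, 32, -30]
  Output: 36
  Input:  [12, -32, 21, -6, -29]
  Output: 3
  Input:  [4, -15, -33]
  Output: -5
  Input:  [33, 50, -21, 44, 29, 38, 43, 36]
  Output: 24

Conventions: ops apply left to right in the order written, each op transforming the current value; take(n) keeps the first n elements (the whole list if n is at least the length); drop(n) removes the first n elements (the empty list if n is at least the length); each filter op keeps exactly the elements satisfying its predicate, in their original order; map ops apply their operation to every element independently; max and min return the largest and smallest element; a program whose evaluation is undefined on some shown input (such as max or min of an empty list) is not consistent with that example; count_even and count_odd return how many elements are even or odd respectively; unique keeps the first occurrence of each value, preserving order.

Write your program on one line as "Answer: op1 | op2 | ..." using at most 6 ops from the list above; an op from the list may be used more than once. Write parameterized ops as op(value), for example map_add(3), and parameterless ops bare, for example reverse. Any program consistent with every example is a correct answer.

map_add(-2) | take(2) | take(1) | map_add(-7) | min

Check, running the answer program on each example:
  [13, -6, -28, 37, -23] -> [11, -8, -30, 35, -25] -> [11, -8] -> [11] -> [4] -> 4
  [-11, 20, 36, -49, 3] -> [-13, 18, 34, -51, 1] -> [-13, 18] -> [-13] -> [-20] -> -20
  [45, -2, -39, 19, 11, -5, 9, 32, -30] -> [43, -4, -41, 17, 9, -7, 7, 30, -32] -> [43, -4] -> [43] -> [36] -> 36
  [12, -32, 21, -6, -29] -> [10, -34, 19, -8, -31] -> [10, -34] -> [10] -> [3] -> 3
  [4, -15, -33] -> [2, -17, -35] -> [2, -17] -> [2] -> [-5] -> -5
  [33, 50, -21, 44, 29, 38, 43, 36] -> [31, 48, -23, 42, 27, 36, 41, 34] -> [31, 48] -> [31] -> [24] -> 24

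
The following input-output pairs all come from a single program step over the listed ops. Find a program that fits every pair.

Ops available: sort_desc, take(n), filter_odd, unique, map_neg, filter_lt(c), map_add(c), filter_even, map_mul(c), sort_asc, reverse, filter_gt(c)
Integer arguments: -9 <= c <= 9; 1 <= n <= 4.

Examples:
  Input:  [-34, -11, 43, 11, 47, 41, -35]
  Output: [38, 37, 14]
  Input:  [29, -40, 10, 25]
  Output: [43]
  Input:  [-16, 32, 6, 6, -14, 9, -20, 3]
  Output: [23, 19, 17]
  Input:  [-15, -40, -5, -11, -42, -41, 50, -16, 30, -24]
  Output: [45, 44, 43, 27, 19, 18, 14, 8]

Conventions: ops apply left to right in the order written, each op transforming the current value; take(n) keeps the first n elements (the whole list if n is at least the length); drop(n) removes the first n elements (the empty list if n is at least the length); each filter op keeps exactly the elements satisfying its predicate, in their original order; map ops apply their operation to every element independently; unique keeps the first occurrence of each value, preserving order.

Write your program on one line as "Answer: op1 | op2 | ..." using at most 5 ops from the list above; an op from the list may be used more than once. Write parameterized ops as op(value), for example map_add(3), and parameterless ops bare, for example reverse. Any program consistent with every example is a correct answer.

map_add(-3) | filter_lt(6) | sort_asc | map_neg | filter_gt(3)

Check, running the answer program on each example:
  [-34, -11, 43, 11, 47, 41, -35] -> [-37, -14, 40, 8, 44, 38, -38] -> [-37, -14, -38] -> [-38, -37, -14] -> [38, 37, 14] -> [38, 37, 14]
  [29, -40, 10, 25] -> [26, -43, 7, 22] -> [-43] -> [-43] -> [43] -> [43]
  [-16, 32, 6, 6, -14, 9, -20, 3] -> [-19, 29, 3, 3, -17, 6, -23, 0] -> [-19, 3, 3, -17, -23, 0] -> [-23, -19, -17, 0, 3, 3] -> [23, 19, 17, 0, -3, -3] -> [23, 19, 17]
  [-15, -40, -5, -11, -42, -41, 50, -16, 30, -24] -> [-18, -43, -8, -14, -45, -44, 47, -19, 27, -27] -> [-18, -43, -8, -14, -45, -44, -19, -27] -> [-45, -44, -43, -27, -19, -18, -14, -8] -> [45, 44, 43, 27, 19, 18, 14, 8] -> [45, 44, 43, 27, 19, 18, 14, 8]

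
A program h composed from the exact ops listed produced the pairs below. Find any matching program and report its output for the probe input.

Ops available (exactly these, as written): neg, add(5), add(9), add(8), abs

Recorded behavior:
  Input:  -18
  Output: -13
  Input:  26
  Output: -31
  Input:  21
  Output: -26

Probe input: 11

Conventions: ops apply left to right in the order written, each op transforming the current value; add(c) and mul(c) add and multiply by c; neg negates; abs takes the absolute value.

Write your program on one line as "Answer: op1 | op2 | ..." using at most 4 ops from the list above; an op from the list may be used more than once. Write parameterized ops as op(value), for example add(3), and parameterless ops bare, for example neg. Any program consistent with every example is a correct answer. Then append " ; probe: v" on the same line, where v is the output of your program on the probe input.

add(5) | abs | neg ; probe: -16

Check, running the answer program on each example:
  -18 -> -13 -> 13 -> -13
  26 -> 31 -> 31 -> -31
  21 -> 26 -> 26 -> -26
  probe: 11 -> 16 -> 16 -> -16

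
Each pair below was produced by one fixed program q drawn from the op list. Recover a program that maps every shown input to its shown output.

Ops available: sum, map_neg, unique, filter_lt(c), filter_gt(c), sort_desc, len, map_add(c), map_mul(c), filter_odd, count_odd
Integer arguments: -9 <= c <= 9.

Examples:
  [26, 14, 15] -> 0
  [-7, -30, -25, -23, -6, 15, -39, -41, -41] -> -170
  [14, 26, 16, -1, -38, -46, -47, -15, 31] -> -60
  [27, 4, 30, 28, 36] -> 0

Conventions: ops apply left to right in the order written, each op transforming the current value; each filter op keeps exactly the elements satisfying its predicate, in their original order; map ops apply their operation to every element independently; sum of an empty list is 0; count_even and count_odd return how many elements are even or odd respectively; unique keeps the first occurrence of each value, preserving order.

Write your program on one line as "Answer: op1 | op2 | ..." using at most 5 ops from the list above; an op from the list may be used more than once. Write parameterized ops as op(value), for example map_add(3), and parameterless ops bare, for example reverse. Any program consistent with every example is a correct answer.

filter_lt(-2) | sort_desc | filter_odd | map_add(1) | sum

Check, running the answer program on each example:
  [26, 14, 15] -> [] -> [] -> [] -> [] -> 0
  [-7, -30, -25, -23, -6, 15, -39, -41, -41] -> [-7, -30, -25, -23, -6, -39, -41, -41] -> [-6, -7, -23, -25, -30, -39, -41, -41] -> [-7, -23, -25, -39, -41, -41] -> [-6, -22, -24, -38, -40, -40] -> -170
  [14, 26, 16, -1, -38, -46, -47, -15, 31] -> [-38, -46, -47, -15] -> [-15, -38, -46, -47] -> [-15, -47] -> [-14, -46] -> -60
  [27, 4, 30, 28, 36] -> [] -> [] -> [] -> [] -> 0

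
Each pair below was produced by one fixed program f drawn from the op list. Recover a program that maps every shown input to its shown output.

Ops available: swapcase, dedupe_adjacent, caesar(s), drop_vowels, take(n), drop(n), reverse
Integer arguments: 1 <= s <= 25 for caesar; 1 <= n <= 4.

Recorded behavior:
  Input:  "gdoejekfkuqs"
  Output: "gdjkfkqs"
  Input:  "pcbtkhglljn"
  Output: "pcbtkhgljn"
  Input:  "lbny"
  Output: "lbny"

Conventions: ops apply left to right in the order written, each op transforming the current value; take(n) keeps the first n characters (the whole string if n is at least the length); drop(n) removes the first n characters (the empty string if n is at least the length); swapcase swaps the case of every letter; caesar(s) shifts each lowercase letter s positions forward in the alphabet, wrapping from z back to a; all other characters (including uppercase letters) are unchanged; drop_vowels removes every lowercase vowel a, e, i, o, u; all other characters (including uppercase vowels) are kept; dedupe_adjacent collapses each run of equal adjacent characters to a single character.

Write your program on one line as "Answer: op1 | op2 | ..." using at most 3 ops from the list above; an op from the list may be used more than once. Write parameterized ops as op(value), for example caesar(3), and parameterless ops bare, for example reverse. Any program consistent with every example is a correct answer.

drop_vowels | dedupe_adjacent

Check, running the answer program on each example:
  "gdoejekfkuqs" -> "gdjkfkqs" -> "gdjkfkqs"
  "pcbtkhglljn" -> "pcbtkhglljn" -> "pcbtkhgljn"
  "lbny" -> "lbny" -> "lbny"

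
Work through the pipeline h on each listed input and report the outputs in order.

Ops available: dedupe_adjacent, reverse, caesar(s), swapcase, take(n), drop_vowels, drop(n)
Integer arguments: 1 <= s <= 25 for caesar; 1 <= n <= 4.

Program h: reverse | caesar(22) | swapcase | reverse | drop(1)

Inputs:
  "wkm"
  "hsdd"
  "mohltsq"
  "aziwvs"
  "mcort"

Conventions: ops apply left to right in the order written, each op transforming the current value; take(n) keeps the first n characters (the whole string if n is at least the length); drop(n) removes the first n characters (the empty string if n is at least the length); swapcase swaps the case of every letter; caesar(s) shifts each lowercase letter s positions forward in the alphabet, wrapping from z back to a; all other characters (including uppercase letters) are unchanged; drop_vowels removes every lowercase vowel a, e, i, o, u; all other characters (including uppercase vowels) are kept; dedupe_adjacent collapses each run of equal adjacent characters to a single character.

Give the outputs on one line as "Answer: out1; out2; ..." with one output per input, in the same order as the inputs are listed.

"GI"; "OZZ"; "KDHPOM"; "VESRO"; "YKNP"

Execution, op by op:
  "wkm" -> "mkw" -> "igs" -> "IGS" -> "SGI" -> "GI"
  "hsdd" -> "ddsh" -> "zzod" -> "ZZOD" -> "DOZZ" -> "OZZ"
  "mohltsq" -> "qstlhom" -> "mophdki" -> "MOPHDKI" -> "IKDHPOM" -> "KDHPOM"
  "aziwvs" -> "svwiza" -> "orsevw" -> "ORSEVW" -> "WVESRO" -> "VESRO"
  "mcort" -> "trocm" -> "pnkyi" -> "PNKYI" -> "IYKNP" -> "YKNP"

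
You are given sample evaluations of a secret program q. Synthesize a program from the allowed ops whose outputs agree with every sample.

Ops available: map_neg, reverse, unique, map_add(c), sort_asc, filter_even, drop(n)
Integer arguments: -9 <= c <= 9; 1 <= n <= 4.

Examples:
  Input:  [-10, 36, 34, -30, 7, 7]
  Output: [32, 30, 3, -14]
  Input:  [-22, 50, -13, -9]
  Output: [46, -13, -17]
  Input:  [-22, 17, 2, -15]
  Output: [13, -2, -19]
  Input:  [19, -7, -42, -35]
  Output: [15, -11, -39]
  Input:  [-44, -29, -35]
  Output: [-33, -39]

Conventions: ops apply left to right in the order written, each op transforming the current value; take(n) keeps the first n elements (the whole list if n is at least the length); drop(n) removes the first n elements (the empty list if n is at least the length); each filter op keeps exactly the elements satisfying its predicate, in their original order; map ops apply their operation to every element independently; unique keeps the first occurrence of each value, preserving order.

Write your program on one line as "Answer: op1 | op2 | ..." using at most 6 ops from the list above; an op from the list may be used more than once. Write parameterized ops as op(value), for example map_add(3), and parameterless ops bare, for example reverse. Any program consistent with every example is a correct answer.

sort_asc | map_add(-4) | unique | drop(1) | reverse

Check, running the answer program on each example:
  [-10, 36, 34, -30, 7, 7] -> [-30, -10, 7, 7, 34, 36] -> [-34, -14, 3, 3, 30, 32] -> [-34, -14, 3, 30, 32] -> [-14, 3, 30, 32] -> [32, 30, 3, -14]
  [-22, 50, -13, -9] -> [-22, -13, -9, 50] -> [-26, -17, -13, 46] -> [-26, -17, -13, 46] -> [-17, -13, 46] -> [46, -13, -17]
  [-22, 17, 2, -15] -> [-22, -15, 2, 17] -> [-26, -19, -2, 13] -> [-26, -19, -2, 13] -> [-19, -2, 13] -> [13, -2, -19]
  [19, -7, -42, -35] -> [-42, -35, -7, 19] -> [-46, -39, -11, 15] -> [-46, -39, -11, 15] -> [-39, -11, 15] -> [15, -11, -39]
  [-44, -29, -35] -> [-44, -35, -29] -> [-48, -39, -33] -> [-48, -39, -33] -> [-39, -33] -> [-33, -39]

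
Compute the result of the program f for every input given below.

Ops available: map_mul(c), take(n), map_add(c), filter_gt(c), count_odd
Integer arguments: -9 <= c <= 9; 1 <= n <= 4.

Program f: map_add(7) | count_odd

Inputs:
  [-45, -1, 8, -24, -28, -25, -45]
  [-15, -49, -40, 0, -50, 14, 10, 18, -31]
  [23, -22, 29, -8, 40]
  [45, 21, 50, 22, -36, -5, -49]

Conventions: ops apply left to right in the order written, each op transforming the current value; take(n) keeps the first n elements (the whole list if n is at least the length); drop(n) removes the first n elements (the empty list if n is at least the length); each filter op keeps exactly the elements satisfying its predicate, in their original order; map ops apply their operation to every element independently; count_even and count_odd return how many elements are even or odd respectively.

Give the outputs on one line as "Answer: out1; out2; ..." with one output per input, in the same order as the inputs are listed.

3; 6; 3; 3

Execution, op by op:
  [-45, -1, 8, -24, -28, -25, -45] -> [-38, 6, 15, -17, -21, -18, -38] -> 3
  [-15, -49, -40, 0, -50, 14, 10, 18, -31] -> [-8, -42, -33, 7, -43, 21, 17, 25, -24] -> 6
  [23, -22, 29, -8, 40] -> [30, -15, 36, -1, 47] -> 3
  [45, 21, 50, 22, -36, -5, -49] -> [52, 28, 57, 29, -29, 2, -42] -> 3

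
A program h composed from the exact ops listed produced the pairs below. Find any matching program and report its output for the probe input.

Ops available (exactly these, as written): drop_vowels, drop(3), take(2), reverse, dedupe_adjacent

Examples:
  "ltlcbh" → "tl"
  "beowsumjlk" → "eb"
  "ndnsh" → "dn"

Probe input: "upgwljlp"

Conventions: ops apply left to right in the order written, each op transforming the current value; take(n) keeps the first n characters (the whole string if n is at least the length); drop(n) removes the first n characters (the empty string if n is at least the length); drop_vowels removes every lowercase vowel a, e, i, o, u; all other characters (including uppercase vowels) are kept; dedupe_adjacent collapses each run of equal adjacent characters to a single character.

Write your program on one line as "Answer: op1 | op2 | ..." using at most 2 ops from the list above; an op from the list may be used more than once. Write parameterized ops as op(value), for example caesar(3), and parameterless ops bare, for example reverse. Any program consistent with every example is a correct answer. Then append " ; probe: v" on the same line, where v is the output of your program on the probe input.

take(2) | reverse ; probe: "pu"

Check, running the answer program on each example:
  "ltlcbh" -> "lt" -> "tl"
  "beowsumjlk" -> "be" -> "eb"
  "ndnsh" -> "nd" -> "dn"
  probe: "upgwljlp" -> "up" -> "pu"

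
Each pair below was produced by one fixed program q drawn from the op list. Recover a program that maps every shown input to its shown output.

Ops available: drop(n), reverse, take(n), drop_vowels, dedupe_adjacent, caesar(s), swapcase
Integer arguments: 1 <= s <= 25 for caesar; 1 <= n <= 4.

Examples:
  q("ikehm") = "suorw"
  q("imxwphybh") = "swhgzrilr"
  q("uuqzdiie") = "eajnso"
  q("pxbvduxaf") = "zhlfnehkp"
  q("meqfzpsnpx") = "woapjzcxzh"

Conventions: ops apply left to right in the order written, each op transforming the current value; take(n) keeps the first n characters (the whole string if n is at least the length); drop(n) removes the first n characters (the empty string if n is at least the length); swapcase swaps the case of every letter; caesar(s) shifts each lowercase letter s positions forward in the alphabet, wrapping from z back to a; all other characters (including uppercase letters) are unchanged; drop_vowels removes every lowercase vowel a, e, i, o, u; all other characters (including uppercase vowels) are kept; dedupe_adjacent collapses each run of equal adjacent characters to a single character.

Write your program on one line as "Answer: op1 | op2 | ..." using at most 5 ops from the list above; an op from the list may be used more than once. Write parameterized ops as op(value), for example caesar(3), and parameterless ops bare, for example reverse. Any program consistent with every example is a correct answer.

reverse | caesar(10) | dedupe_adjacent | reverse

Check, running the answer program on each example:
  "ikehm" -> "mheki" -> "wrous" -> "wrous" -> "suorw"
  "imxwphybh" -> "hbyhpwxmi" -> "rlirzghws" -> "rlirzghws" -> "swhgzrilr"
  "uuqzdiie" -> "eiidzquu" -> "ossnjaee" -> "osnjae" -> "eajnso"
  "pxbvduxaf" -> "faxudvbxp" -> "pkhenflhz" -> "pkhenflhz" -> "zhlfnehkp"
  "meqfzpsnpx" -> "xpnspzfqem" -> "hzxczjpaow" -> "hzxczjpaow" -> "woapjzcxzh"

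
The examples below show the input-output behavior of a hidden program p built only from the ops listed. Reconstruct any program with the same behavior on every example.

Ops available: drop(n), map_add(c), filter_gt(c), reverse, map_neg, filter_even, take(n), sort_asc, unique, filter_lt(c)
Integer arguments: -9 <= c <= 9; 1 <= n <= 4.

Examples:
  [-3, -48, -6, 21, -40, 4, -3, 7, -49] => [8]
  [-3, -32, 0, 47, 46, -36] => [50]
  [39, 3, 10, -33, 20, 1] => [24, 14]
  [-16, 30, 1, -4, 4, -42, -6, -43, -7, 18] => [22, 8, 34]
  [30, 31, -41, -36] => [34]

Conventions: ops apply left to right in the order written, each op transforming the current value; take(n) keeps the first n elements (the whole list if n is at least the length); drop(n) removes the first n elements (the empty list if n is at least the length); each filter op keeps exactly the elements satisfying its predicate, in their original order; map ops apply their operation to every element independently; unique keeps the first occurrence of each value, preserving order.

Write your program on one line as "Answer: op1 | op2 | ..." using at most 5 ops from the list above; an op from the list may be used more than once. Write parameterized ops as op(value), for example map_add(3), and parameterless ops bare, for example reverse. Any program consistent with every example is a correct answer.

map_add(4) | reverse | filter_gt(5) | filter_even

Check, running the answer program on each example:
  [-3, -48, -6, 21, -40, 4, -3, 7, -49] -> [1, -44, -2, 25, -36, 8, 1, 11, -45] -> [-45, 11, 1, 8, -36, 25, -2, -44, 1] -> [11, 8, 25] -> [8]
  [-3, -32, 0, 47, 46, -36] -> [1, -28, 4, 51, 50, -32] -> [-32, 50, 51, 4, -28, 1] -> [50, 51] -> [50]
  [39, 3, 10, -33, 20, 1] -> [43, 7, 14, -29, 24, 5] -> [5, 24, -29, 14, 7, 43] -> [24, 14, 7, 43] -> [24, 14]
  [-16, 30, 1, -4, 4, -42, -6, -43, -7, 18] -> [-12, 34, 5, 0, 8, -38, -2, -39, -3, 22] -> [22, -3, -39, -2, -38, 8, 0, 5, 34, -12] -> [22, 8, 34] -> [22, 8, 34]
  [30, 31, -41, -36] -> [34, 35, -37, -32] -> [-32, -37, 35, 34] -> [35, 34] -> [34]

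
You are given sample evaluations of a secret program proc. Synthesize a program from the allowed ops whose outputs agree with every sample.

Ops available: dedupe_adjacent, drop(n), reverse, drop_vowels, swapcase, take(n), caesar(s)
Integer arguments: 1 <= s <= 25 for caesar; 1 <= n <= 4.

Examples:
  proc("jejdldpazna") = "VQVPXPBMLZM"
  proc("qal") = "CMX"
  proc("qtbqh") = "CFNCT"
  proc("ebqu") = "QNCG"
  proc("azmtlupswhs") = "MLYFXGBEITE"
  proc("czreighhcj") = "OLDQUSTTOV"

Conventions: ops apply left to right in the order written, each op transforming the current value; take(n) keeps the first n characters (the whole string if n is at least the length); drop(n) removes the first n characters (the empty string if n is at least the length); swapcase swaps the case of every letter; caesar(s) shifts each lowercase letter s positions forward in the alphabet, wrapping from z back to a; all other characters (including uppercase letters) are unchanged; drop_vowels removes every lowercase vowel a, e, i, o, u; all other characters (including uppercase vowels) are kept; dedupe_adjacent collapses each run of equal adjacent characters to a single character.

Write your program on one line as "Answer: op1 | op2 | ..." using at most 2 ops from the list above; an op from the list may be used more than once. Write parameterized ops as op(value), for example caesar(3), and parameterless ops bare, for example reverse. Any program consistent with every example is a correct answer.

caesar(12) | swapcase

Check, running the answer program on each example:
  "jejdldpazna" -> "vqvpxpbmlzm" -> "VQVPXPBMLZM"
  "qal" -> "cmx" -> "CMX"
  "qtbqh" -> "cfnct" -> "CFNCT"
  "ebqu" -> "qncg" -> "QNCG"
  "azmtlupswhs" -> "mlyfxgbeite" -> "MLYFXGBEITE"
  "czreighhcj" -> "oldqusttov" -> "OLDQUSTTOV"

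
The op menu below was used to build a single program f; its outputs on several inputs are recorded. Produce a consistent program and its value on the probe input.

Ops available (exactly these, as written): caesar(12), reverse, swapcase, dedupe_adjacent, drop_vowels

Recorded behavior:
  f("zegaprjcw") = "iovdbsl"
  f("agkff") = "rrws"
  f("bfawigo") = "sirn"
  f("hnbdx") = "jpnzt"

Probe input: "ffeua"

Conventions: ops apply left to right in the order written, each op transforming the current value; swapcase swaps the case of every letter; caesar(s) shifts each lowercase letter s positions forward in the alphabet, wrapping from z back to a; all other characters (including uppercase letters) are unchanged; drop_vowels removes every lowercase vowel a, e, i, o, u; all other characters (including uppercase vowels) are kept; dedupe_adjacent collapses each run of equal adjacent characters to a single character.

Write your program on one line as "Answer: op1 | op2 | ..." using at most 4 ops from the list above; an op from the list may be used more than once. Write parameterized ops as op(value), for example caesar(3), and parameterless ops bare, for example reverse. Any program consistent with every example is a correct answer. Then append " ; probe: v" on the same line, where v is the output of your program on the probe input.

reverse | drop_vowels | caesar(12) ; probe: "rr"

Check, running the answer program on each example:
  "zegaprjcw" -> "wcjrpagez" -> "wcjrpgz" -> "iovdbsl"
  "agkff" -> "ffkga" -> "ffkg" -> "rrws"
  "bfawigo" -> "ogiwafb" -> "gwfb" -> "sirn"
  "hnbdx" -> "xdbnh" -> "xdbnh" -> "jpnzt"
  probe: "ffeua" -> "aueff" -> "ff" -> "rr"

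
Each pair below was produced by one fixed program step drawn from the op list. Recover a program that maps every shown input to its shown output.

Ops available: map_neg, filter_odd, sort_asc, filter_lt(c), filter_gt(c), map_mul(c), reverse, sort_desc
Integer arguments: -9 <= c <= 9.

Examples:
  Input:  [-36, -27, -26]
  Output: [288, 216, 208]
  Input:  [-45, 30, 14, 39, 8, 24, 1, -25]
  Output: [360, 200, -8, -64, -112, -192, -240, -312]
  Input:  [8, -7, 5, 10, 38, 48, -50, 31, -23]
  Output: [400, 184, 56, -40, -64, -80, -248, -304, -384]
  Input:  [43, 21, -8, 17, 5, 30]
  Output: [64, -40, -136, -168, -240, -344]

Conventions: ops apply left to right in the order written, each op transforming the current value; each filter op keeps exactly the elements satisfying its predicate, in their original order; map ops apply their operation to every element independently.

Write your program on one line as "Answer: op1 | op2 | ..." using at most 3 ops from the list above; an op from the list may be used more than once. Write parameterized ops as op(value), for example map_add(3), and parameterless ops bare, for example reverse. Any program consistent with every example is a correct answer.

map_mul(8) | map_neg | sort_desc

Check, running the answer program on each example:
  [-36, -27, -26] -> [-288, -216, -208] -> [288, 216, 208] -> [288, 216, 208]
  [-45, 30, 14, 39, 8, 24, 1, -25] -> [-360, 240, 112, 312, 64, 192, 8, -200] -> [360, -240, -112, -312, -64, -192, -8, 200] -> [360, 200, -8, -64, -112, -192, -240, -312]
  [8, -7, 5, 10, 38, 48, -50, 31, -23] -> [64, -56, 40, 80, 304, 384, -400, 248, -184] -> [-64, 56, -40, -80, -304, -384, 400, -248, 184] -> [400, 184, 56, -40, -64, -80, -248, -304, -384]
  [43, 21, -8, 17, 5, 30] -> [344, 168, -64, 136, 40, 240] -> [-344, -168, 64, -136, -40, -240] -> [64, -40, -136, -168, -240, -344]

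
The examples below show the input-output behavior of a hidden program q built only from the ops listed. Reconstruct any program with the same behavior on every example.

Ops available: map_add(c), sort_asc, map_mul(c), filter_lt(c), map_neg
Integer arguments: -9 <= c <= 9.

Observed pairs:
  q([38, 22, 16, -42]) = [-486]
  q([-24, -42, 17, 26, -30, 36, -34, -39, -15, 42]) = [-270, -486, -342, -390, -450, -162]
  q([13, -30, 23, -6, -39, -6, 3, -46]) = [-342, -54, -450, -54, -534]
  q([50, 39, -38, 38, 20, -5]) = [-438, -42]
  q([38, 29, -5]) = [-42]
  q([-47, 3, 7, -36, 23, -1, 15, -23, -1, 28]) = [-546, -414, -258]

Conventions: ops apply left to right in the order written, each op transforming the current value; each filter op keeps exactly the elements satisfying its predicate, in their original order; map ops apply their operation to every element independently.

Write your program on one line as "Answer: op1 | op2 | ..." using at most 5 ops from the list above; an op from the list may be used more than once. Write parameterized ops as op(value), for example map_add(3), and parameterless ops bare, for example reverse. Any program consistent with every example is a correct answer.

map_mul(2) | filter_lt(-1) | map_add(3) | map_mul(6) | filter_lt(6)

Check, running the answer program on each example:
  [38, 22, 16, -42] -> [76, 44, 32, -84] -> [-84] -> [-81] -> [-486] -> [-486]
  [-24, -42, 17, 26, -30, 36, -34, -39, -15, 42] -> [-48, -84, 34, 52, -60, 72, -68, -78, -30, 84] -> [-48, -84, -60, -68, -78, -30] -> [-45, -81, -57, -65, -75, -27] -> [-270, -486, -342, -390, -450, -162] -> [-270, -486, -342, -390, -450, -162]
  [13, -30, 23, -6, -39, -6, 3, -46] -> [26, -60, 46, -12, -78, -12, 6, -92] -> [-60, -12, -78, -12, -92] -> [-57, -9, -75, -9, -89] -> [-342, -54, -450, -54, -534] -> [-342, -54, -450, -54, -534]
  [50, 39, -38, 38, 20, -5] -> [100, 78, -76, 76, 40, -10] -> [-76, -10] -> [-73, -7] -> [-438, -42] -> [-438, -42]
  [38, 29, -5] -> [76, 58, -10] -> [-10] -> [-7] -> [-42] -> [-42]
  [-47, 3, 7, -36, 23, -1, 15, -23, -1, 28] -> [-94, 6, 14, -72, 46, -2, 30, -46, -2, 56] -> [-94, -72, -2, -46, -2] -> [-91, -69, 1, -43, 1] -> [-546, -414, 6, -258, 6] -> [-546, -414, -258]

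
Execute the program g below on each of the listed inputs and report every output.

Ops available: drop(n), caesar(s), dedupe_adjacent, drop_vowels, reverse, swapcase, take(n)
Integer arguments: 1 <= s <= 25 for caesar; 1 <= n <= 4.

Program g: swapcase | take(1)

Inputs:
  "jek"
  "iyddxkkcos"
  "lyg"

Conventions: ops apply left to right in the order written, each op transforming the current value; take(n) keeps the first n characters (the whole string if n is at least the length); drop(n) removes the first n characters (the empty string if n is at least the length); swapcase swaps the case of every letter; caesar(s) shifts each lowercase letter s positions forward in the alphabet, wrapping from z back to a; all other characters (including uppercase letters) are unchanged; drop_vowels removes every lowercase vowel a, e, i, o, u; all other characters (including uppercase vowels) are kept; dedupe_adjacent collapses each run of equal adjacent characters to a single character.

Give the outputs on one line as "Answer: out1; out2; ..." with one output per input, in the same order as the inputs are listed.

Execution, op by op:
  "jek" -> "JEK" -> "J"
  "iyddxkkcos" -> "IYDDXKKCOS" -> "I"
  "lyg" -> "LYG" -> "L"

"J"; "I"; "L"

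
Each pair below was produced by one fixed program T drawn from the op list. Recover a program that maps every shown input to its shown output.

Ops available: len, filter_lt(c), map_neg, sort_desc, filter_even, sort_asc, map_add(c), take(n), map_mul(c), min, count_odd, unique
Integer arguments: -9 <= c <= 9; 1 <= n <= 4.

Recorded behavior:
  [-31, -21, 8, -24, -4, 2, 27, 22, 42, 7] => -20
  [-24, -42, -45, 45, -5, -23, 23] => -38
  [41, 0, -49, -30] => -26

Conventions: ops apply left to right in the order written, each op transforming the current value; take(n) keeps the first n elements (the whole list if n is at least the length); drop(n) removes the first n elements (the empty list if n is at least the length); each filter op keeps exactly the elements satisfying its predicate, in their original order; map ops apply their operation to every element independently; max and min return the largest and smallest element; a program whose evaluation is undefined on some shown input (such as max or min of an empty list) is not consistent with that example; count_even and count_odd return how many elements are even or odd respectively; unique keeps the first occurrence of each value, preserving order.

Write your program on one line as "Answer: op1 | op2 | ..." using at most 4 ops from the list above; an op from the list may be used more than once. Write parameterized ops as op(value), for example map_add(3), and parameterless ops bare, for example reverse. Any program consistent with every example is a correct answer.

filter_even | map_add(4) | filter_lt(-1) | min

Check, running the answer program on each example:
  [-31, -21, 8, -24, -4, 2, 27, 22, 42, 7] -> [8, -24, -4, 2, 22, 42] -> [12, -20, 0, 6, 26, 46] -> [-20] -> -20
  [-24, -42, -45, 45, -5, -23, 23] -> [-24, -42] -> [-20, -38] -> [-20, -38] -> -38
  [41, 0, -49, -30] -> [0, -30] -> [4, -26] -> [-26] -> -26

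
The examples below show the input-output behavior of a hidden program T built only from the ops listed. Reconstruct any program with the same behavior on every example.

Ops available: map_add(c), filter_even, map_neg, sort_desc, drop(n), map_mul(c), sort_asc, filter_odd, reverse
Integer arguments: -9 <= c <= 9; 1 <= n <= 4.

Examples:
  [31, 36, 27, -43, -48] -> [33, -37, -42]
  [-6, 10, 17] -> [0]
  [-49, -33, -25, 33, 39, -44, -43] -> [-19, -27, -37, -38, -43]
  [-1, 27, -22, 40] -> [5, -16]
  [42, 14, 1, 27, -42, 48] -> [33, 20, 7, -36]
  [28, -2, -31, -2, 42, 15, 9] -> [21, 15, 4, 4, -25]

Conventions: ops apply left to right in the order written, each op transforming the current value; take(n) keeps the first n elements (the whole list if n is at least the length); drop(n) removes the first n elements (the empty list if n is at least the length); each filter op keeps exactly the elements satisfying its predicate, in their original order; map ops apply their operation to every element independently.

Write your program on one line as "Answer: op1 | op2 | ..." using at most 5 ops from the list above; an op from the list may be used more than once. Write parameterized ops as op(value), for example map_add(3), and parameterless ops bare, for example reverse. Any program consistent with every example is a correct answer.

reverse | sort_desc | drop(1) | drop(1) | map_add(6)

Check, running the answer program on each example:
  [31, 36, 27, -43, -48] -> [-48, -43, 27, 36, 31] -> [36, 31, 27, -43, -48] -> [31, 27, -43, -48] -> [27, -43, -48] -> [33, -37, -42]
  [-6, 10, 17] -> [17, 10, -6] -> [17, 10, -6] -> [10, -6] -> [-6] -> [0]
  [-49, -33, -25, 33, 39, -44, -43] -> [-43, -44, 39, 33, -25, -33, -49] -> [39, 33, -25, -33, -43, -44, -49] -> [33, -25, -33, -43, -44, -49] -> [-25, -33, -43, -44, -49] -> [-19, -27, -37, -38, -43]
  [-1, 27, -22, 40] -> [40, -22, 27, -1] -> [40, 27, -1, -22] -> [27, -1, -22] -> [-1, -22] -> [5, -16]
  [42, 14, 1, 27, -42, 48] -> [48, -42, 27, 1, 14, 42] -> [48, 42, 27, 14, 1, -42] -> [42, 27, 14, 1, -42] -> [27, 14, 1, -42] -> [33, 20, 7, -36]
  [28, -2, -31, -2, 42, 15, 9] -> [9, 15, 42, -2, -31, -2, 28] -> [42, 28, 15, 9, -2, -2, -31] -> [28, 15, 9, -2, -2, -31] -> [15, 9, -2, -2, -31] -> [21, 15, 4, 4, -25]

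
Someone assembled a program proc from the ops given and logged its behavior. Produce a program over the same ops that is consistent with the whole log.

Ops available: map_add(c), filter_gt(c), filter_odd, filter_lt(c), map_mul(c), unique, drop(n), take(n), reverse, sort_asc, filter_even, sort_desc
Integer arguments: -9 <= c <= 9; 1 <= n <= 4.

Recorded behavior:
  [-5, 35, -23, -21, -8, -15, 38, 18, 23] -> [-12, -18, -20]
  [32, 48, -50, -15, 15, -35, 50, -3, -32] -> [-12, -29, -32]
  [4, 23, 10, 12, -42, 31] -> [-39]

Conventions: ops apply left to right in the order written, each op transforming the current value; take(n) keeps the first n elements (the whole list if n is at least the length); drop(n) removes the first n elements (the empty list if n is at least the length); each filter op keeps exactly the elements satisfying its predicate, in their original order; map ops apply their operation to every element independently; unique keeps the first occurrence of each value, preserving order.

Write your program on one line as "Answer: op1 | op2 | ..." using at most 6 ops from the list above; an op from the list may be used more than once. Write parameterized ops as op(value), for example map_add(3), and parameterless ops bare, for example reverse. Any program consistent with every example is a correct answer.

sort_asc | sort_desc | map_add(3) | filter_lt(-6) | take(3)

Check, running the answer program on each example:
  [-5, 35, -23, -21, -8, -15, 38, 18, 23] -> [-23, -21, -15, -8, -5, 18, 23, 35, 38] -> [38, 35, 23, 18, -5, -8, -15, -21, -23] -> [41, 38, 26, 21, -2, -5, -12, -18, -20] -> [-12, -18, -20] -> [-12, -18, -20]
  [32, 48, -50, -15, 15, -35, 50, -3, -32] -> [-50, -35, -32, -15, -3, 15, 32, 48, 50] -> [50, 48, 32, 15, -3, -15, -32, -35, -50] -> [53, 51, 35, 18, 0, -12, -29, -32, -47] -> [-12, -29, -32, -47] -> [-12, -29, -32]
  [4, 23, 10, 12, -42, 31] -> [-42, 4, 10, 12, 23, 31] -> [31, 23, 12, 10, 4, -42] -> [34, 26, 15, 13, 7, -39] -> [-39] -> [-39]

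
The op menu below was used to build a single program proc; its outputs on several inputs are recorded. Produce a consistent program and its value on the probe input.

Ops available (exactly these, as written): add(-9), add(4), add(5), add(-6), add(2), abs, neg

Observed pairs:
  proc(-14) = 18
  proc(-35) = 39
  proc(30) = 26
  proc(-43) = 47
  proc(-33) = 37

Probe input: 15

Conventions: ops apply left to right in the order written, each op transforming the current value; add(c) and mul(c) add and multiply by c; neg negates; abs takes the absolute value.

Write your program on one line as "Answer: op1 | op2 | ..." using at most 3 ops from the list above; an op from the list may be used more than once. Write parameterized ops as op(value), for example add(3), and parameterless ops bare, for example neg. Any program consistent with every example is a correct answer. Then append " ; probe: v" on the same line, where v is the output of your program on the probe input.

add(5) | add(-9) | abs ; probe: 11

Check, running the answer program on each example:
  -14 -> -9 -> -18 -> 18
  -35 -> -30 -> -39 -> 39
  30 -> 35 -> 26 -> 26
  -43 -> -38 -> -47 -> 47
  -33 -> -28 -> -37 -> 37
  probe: 15 -> 20 -> 11 -> 11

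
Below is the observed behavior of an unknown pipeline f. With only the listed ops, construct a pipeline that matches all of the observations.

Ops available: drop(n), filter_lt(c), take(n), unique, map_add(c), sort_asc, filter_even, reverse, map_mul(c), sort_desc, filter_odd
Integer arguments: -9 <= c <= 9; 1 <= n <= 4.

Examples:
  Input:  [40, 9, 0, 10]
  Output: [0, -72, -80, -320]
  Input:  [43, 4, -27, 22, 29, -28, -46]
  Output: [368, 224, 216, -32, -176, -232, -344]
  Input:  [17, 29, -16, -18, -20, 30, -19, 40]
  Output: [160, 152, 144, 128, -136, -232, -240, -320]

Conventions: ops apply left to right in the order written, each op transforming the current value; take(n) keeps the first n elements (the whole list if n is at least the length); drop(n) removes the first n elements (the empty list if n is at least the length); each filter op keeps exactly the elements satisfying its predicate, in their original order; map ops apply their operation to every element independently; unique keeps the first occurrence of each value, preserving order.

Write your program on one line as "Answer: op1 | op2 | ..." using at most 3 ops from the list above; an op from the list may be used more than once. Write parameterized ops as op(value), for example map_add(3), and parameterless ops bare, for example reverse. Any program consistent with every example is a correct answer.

sort_asc | map_mul(-8)

Check, running the answer program on each example:
  [40, 9, 0, 10] -> [0, 9, 10, 40] -> [0, -72, -80, -320]
  [43, 4, -27, 22, 29, -28, -46] -> [-46, -28, -27, 4, 22, 29, 43] -> [368, 224, 216, -32, -176, -232, -344]
  [17, 29, -16, -18, -20, 30, -19, 40] -> [-20, -19, -18, -16, 17, 29, 30, 40] -> [160, 152, 144, 128, -136, -232, -240, -320]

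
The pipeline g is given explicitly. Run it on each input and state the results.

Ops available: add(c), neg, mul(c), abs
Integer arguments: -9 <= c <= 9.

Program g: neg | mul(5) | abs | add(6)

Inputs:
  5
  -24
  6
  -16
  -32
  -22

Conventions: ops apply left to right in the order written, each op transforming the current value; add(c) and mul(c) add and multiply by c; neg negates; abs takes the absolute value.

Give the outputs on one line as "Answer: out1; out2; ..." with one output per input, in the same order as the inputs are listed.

31; 126; 36; 86; 166; 116

Execution, op by op:
  5 -> -5 -> -25 -> 25 -> 31
  -24 -> 24 -> 120 -> 120 -> 126
  6 -> -6 -> -30 -> 30 -> 36
  -16 -> 16 -> 80 -> 80 -> 86
  -32 -> 32 -> 160 -> 160 -> 166
  -22 -> 22 -> 110 -> 110 -> 116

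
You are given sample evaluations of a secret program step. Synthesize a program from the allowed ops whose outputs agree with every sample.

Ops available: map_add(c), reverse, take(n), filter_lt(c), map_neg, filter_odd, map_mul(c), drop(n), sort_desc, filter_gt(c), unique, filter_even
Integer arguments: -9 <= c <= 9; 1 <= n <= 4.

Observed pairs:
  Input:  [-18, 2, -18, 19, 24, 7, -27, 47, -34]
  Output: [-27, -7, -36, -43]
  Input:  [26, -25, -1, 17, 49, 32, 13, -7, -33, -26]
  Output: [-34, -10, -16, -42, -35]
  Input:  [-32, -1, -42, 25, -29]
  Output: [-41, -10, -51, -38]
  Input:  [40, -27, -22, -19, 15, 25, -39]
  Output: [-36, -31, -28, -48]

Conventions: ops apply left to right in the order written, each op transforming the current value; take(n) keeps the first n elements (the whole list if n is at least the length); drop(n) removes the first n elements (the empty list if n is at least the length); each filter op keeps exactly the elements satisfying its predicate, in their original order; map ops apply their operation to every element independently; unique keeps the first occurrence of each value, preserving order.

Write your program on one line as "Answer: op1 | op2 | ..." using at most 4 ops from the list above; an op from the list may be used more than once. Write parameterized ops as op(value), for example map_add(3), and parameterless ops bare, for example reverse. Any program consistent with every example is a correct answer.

map_add(-9) | unique | filter_lt(-3)

Check, running the answer program on each example:
  [-18, 2, -18, 19, 24, 7, -27, 47, -34] -> [-27, -7, -27, 10, 15, -2, -36, 38, -43] -> [-27, -7, 10, 15, -2, -36, 38, -43] -> [-27, -7, -36, -43]
  [26, -25, -1, 17, 49, 32, 13, -7, -33, -26] -> [17, -34, -10, 8, 40, 23, 4, -16, -42, -35] -> [17, -34, -10, 8, 40, 23, 4, -16, -42, -35] -> [-34, -10, -16, -42, -35]
  [-32, -1, -42, 25, -29] -> [-41, -10, -51, 16, -38] -> [-41, -10, -51, 16, -38] -> [-41, -10, -51, -38]
  [40, -27, -22, -19, 15, 25, -39] -> [31, -36, -31, -28, 6, 16, -48] -> [31, -36, -31, -28, 6, 16, -48] -> [-36, -31, -28, -48]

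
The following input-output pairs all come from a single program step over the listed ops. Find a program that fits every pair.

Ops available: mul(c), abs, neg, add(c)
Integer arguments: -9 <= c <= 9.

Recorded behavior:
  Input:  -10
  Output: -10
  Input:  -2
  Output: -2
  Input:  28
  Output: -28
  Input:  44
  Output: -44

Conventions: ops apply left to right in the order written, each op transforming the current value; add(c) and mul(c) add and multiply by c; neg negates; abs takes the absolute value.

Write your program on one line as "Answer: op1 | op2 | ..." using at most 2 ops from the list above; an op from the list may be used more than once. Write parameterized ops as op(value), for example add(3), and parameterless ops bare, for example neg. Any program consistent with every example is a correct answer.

abs | neg

Check, running the answer program on each example:
  -10 -> 10 -> -10
  -2 -> 2 -> -2
  28 -> 28 -> -28
  44 -> 44 -> -44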